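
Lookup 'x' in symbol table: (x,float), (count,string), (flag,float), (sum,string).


Lookup 'x' → type float


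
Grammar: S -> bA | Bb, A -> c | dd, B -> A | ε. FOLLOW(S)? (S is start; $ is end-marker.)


$ ∈ FOLLOW(S). For each A -> αBβ: add FIRST(β)\{ε} to FOLLOW(B); if β nullable, add FOLLOW(A).
FOLLOW(S) = {$}


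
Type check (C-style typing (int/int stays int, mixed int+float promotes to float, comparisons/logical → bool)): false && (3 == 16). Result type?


Operand types: bool && bool
Rule: logical operators take bool operands and yield bool
Result type: bool


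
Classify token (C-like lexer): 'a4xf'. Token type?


Pattern: letter/underscore followed by alphanumerics, not a keyword
Type: IDENTIFIER


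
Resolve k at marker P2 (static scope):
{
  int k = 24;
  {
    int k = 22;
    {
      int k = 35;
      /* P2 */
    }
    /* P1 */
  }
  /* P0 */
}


k declared in the same block as P2
k = 35


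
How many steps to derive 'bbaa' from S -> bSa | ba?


Derivation: S => bSa => bbaa
Steps: 2


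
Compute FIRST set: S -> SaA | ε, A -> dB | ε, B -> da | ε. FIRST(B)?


Per alternative of B: FIRST(da) = {d}; FIRST(ε) = {ε}
FIRST(B) = {d, ε}


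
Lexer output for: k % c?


Scan left to right, longest-match per lexeme
Tokens: ID(k), OP(%), ID(c)


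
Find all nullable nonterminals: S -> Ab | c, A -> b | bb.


A nonterminal is nullable iff some alternative derives ε (directly, or every symbol in it is nullable)
Nullable: {}


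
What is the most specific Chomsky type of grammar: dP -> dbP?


LHS has context (more than one symbol) and |LHS| ≤ |RHS|
Classification: Type 1 (Context-Sensitive)


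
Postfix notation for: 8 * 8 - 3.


Left to right (same or higher precedence on left)
Postfix: 8 8 * 3 -


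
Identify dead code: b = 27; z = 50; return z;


b is assigned but never read
Dead: 'b = 27'


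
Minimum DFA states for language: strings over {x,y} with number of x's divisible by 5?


Track (count of x) mod 5: states 0..4, accept at 0
Minimal DFA: 5 states


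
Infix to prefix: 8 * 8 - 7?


left-to-right (same/higher precedence on left): tree is (- (* 8 8) 7)
Prefix: - * 8 8 7


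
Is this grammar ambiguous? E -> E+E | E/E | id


'id+id/id' has two parse trees (no precedence encoded between + and /)
Ambiguous


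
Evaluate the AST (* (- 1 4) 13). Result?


Evaluate inner: (- 1 4) = -3
Evaluate root: (* -3 13) = -39
Result: -39


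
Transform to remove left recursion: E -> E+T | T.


Left-recursive alternatives: E+T; non-recursive: T
Introduce E': E -> TE', E' -> +TE' | ε


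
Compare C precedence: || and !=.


'!=' is equality (level 6); '||' is logical OR (level 1)
Higher level binds tighter
'!=' has higher precedence than '||'


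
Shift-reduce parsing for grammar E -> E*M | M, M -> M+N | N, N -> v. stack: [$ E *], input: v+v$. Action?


no handle ('E*' is not any RHS); shift 'v'
Action: shift


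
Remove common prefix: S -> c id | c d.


Common prefix: 'c'
Factored: S -> c S', S' -> id | d


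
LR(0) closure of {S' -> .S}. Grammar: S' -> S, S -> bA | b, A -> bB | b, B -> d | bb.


Start: S' -> .S
For each item with dot before a nonterminal B, add B -> .γ for every B-production
Closure: [S' -> .S, S -> .bA, S -> .b]


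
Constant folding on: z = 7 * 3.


7 * 3 = 21 at compile time
Optimized: z = 21


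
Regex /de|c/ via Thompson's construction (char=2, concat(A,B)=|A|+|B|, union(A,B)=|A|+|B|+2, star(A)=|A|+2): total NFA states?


Syntax tree has 3 char leaf(s), 1 union(s), 0 star(s)
chars contribute 3×2 = 6; each union adds +2; each star adds +2
Total: 6 + 2 + 0 = 8 states


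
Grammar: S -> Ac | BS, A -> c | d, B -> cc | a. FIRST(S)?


Per alternative of S: FIRST(Ac) = {c, d}; FIRST(BS) = {a, c}
FIRST(S) = {a, c, d}


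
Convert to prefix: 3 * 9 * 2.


left-to-right (same/higher precedence on left): tree is (* (* 3 9) 2)
Prefix: * * 3 9 2


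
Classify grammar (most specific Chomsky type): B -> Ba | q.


Left-linear: every RHS is a terminal or one nonterminal followed by a terminal
Classification: Type 3 (Regular)


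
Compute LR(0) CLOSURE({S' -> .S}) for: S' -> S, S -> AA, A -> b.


Start: S' -> .S
For each item with dot before a nonterminal B, add B -> .γ for every B-production
Closure: [S' -> .S, S -> .AA, A -> .b]


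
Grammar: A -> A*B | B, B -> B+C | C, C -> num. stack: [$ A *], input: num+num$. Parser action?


no handle ('A*' is not any RHS); shift 'num'
Action: shift


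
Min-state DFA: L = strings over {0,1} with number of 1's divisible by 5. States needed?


Track (count of 1) mod 5: states 0..4, accept at 0
Minimal DFA: 5 states


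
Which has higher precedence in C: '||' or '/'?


'/' is multiplicative (level 10); '||' is logical OR (level 1)
Higher level binds tighter
'/' has higher precedence than '||'


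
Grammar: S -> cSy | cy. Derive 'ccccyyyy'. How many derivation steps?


Derivation: S => cSy => ccSyy => cccSyyy => ccccyyyy
Steps: 4


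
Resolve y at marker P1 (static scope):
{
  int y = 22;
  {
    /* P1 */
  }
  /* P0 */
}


P1's block does not declare y; resolves to the enclosing declaration at depth 0
y = 22


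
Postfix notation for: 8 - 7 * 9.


* has higher precedence, evaluate 7*9 first
Postfix: 8 7 9 * -


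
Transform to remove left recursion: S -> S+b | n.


Left-recursive alternatives: S+b; non-recursive: n
Introduce S': S -> nS', S' -> +bS' | ε


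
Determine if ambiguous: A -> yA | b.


right-linear, alternatives start with distinct terminals 'y' vs 'b': unique leftmost derivation
Unambiguous


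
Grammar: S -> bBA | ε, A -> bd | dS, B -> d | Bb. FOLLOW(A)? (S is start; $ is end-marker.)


$ ∈ FOLLOW(S). For each A -> αBβ: add FIRST(β)\{ε} to FOLLOW(B); if β nullable, add FOLLOW(A).
FOLLOW(A) = {$}


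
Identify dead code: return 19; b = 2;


statement follows a return and is unreachable
Dead: 'b = 2'


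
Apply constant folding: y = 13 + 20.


13 + 20 = 33 at compile time
Optimized: y = 33


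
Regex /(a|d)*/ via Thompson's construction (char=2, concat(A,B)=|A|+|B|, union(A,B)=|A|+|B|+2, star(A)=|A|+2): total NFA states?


Syntax tree has 2 char leaf(s), 1 union(s), 1 star(s)
chars contribute 2×2 = 4; each union adds +2; each star adds +2
Total: 4 + 2 + 2 = 8 states


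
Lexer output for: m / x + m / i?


Scan left to right, longest-match per lexeme
Tokens: ID(m), OP(/), ID(x), OP(+), ID(m), OP(/), ID(i)


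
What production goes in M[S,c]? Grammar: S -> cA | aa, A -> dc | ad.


For [S, c]: 'c' ∈ FIRST(cA)
Entry: S -> cA


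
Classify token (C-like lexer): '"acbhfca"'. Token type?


Pattern: double-quoted sequence
Type: STRING_LITERAL


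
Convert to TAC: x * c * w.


Break into single-operator statements:
t1 = x * c
t2 = t1 * w


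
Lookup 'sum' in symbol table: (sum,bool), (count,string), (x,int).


Lookup 'sum' → type bool


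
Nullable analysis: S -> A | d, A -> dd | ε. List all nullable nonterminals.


A nonterminal is nullable iff some alternative derives ε (directly, or every symbol in it is nullable)
Nullable: {A, S}


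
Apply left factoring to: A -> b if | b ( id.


Common prefix: 'b'
Factored: A -> b A', A' -> if | ( id


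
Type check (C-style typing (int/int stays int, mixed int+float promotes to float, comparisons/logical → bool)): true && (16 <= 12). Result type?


Operand types: bool && bool
Rule: logical operators take bool operands and yield bool
Result type: bool


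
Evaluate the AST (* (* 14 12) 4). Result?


Evaluate inner: (* 14 12) = 168
Evaluate root: (* 168 4) = 672
Result: 672


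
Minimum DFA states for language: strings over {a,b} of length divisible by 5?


Track length mod 5: states 0..4, accept at 0
Minimal DFA: 5 states


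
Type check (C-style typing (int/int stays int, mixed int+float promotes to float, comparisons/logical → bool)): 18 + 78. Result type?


Operand types: int + int
Rule: mixed int/float promotes to float; int/int stays int
Result type: int


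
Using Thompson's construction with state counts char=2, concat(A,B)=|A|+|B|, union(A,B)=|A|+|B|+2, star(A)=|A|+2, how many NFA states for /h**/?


Syntax tree has 1 char leaf(s), 0 union(s), 2 star(s)
chars contribute 1×2 = 2; each union adds +2; each star adds +2
Total: 2 + 0 + 4 = 6 states


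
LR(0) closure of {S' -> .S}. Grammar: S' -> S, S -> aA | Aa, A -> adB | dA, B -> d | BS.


Start: S' -> .S
For each item with dot before a nonterminal B, add B -> .γ for every B-production
Closure: [S' -> .S, S -> .aA, S -> .Aa, A -> .adB, A -> .dA]


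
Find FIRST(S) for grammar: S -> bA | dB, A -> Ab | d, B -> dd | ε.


Per alternative of S: FIRST(bA) = {b}; FIRST(dB) = {d}
FIRST(S) = {b, d}


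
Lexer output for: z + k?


Scan left to right, longest-match per lexeme
Tokens: ID(z), OP(+), ID(k)


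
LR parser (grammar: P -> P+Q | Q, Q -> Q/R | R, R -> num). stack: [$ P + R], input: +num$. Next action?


'R' (not preceded by Q/) is the handle for Q -> R
Action: reduce (Q -> R)


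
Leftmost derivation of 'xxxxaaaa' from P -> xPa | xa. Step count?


Derivation: P => xPa => xxPaa => xxxPaaa => xxxxaaaa
Steps: 4


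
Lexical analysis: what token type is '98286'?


Pattern: digits only
Type: INTEGER_LITERAL


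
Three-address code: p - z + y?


Break into single-operator statements:
t1 = p - z
t2 = t1 + y


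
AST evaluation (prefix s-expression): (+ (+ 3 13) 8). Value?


Evaluate inner: (+ 3 13) = 16
Evaluate root: (+ 16 8) = 24
Result: 24


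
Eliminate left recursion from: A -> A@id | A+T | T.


Left-recursive alternatives: A@id, A+T; non-recursive: T
Introduce A': A -> TA', A' -> @idA' | +TA' | ε


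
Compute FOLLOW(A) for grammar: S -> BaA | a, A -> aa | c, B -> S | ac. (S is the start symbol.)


$ ∈ FOLLOW(S). For each A -> αBβ: add FIRST(β)\{ε} to FOLLOW(B); if β nullable, add FOLLOW(A).
FOLLOW(A) = {$, a}


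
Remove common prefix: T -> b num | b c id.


Common prefix: 'b'
Factored: T -> b T', T' -> num | c id


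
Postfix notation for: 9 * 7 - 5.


Left to right (same or higher precedence on left)
Postfix: 9 7 * 5 -


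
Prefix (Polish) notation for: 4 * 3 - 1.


left-to-right (same/higher precedence on left): tree is (- (* 4 3) 1)
Prefix: - * 4 3 1


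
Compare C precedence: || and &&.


'&&' is logical AND (level 2); '||' is logical OR (level 1)
Higher level binds tighter
'&&' has higher precedence than '||'


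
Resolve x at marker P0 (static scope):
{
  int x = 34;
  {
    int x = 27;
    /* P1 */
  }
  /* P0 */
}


x declared in the same block as P0
x = 34


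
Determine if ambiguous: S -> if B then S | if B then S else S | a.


dangling else: 'if B then if B then a else a' parses two ways
Ambiguous


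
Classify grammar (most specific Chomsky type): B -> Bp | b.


Left-linear: every RHS is a terminal or one nonterminal followed by a terminal
Classification: Type 3 (Regular)


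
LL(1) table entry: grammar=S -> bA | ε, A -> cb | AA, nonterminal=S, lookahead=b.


For [S, b]: 'b' ∈ FIRST(bA)
Entry: S -> bA


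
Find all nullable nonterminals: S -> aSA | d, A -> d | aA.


A nonterminal is nullable iff some alternative derives ε (directly, or every symbol in it is nullable)
Nullable: {}


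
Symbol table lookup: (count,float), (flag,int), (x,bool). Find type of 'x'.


Lookup 'x' → type bool


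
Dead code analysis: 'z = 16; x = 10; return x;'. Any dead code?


z is assigned but never read
Dead: 'z = 16'


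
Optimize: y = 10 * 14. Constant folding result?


10 * 14 = 140 at compile time
Optimized: y = 140


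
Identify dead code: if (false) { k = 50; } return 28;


condition is constant false, so the whole block is unreachable
Dead: 'if (false) { k = 50; }'


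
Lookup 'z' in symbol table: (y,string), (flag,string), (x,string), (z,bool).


Lookup 'z' → type bool


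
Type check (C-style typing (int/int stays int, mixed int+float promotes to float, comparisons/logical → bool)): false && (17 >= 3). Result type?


Operand types: bool && bool
Rule: logical operators take bool operands and yield bool
Result type: bool


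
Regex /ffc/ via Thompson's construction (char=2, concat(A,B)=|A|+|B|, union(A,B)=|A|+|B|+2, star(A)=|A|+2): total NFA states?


Syntax tree has 3 char leaf(s), 0 union(s), 0 star(s)
chars contribute 3×2 = 6; each union adds +2; each star adds +2
Total: 6 + 0 + 0 = 6 states


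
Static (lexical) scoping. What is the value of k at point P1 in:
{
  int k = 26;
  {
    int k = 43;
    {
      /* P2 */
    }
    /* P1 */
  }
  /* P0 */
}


k declared in the same block as P1
k = 43


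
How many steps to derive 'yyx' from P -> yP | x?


Derivation: P => yP => yyP => yyx
Steps: 3


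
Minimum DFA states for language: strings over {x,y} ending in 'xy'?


Track the longest suffix of input matching a prefix of 'xy': 3 classes (prefixes of length 0..2)
Minimal DFA: 3 states


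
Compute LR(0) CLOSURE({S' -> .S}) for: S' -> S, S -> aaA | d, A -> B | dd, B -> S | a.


Start: S' -> .S
For each item with dot before a nonterminal B, add B -> .γ for every B-production
Closure: [S' -> .S, S -> .aaA, S -> .d]


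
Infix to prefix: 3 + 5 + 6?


left-to-right (same/higher precedence on left): tree is (+ (+ 3 5) 6)
Prefix: + + 3 5 6


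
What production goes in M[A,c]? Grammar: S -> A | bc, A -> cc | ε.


For [A, c]: 'c' ∈ FIRST(cc)
Entry: A -> cc


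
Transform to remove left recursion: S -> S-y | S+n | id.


Left-recursive alternatives: S-y, S+n; non-recursive: id
Introduce S': S -> idS', S' -> -yS' | +nS' | ε


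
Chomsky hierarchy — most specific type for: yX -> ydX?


LHS has context (more than one symbol) and |LHS| ≤ |RHS|
Classification: Type 1 (Context-Sensitive)


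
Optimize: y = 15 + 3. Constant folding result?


15 + 3 = 18 at compile time
Optimized: y = 18


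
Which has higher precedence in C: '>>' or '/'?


'/' is multiplicative (level 10); '>>' is shift (level 8)
Higher level binds tighter
'/' has higher precedence than '>>'


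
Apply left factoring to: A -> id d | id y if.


Common prefix: 'id'
Factored: A -> id A', A' -> d | y if


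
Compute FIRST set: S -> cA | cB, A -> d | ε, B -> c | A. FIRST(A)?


Per alternative of A: FIRST(d) = {d}; FIRST(ε) = {ε}
FIRST(A) = {d, ε}


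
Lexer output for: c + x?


Scan left to right, longest-match per lexeme
Tokens: ID(c), OP(+), ID(x)


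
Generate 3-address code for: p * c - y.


Break into single-operator statements:
t1 = p * c
t2 = t1 - y


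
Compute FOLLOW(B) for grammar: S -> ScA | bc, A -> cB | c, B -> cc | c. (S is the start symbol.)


$ ∈ FOLLOW(S). For each A -> αBβ: add FIRST(β)\{ε} to FOLLOW(B); if β nullable, add FOLLOW(A).
FOLLOW(B) = {$, c}


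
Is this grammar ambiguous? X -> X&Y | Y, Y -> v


precedence layered via separate nonterminal Y: deterministic
Unambiguous


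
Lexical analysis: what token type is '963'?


Pattern: digits only
Type: INTEGER_LITERAL


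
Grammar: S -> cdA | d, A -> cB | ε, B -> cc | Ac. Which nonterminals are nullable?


A nonterminal is nullable iff some alternative derives ε (directly, or every symbol in it is nullable)
Nullable: {A}


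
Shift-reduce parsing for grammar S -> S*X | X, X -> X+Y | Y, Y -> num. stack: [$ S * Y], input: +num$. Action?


'Y' (not preceded by X+) is the handle for X -> Y
Action: reduce (X -> Y)


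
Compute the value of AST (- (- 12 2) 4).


Evaluate inner: (- 12 2) = 10
Evaluate root: (- 10 4) = 6
Result: 6


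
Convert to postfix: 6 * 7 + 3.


Left to right (same or higher precedence on left)
Postfix: 6 7 * 3 +


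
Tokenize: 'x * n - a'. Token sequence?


Scan left to right, longest-match per lexeme
Tokens: ID(x), OP(*), ID(n), OP(-), ID(a)


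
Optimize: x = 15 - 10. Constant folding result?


15 - 10 = 5 at compile time
Optimized: x = 5


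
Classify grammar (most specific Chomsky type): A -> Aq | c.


Left-linear: every RHS is a terminal or one nonterminal followed by a terminal
Classification: Type 3 (Regular)


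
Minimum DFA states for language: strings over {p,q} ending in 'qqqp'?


Track the longest suffix of input matching a prefix of 'qqqp': 5 classes (prefixes of length 0..4)
Minimal DFA: 5 states


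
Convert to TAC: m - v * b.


Break into single-operator statements:
t1 = v * b
t2 = m - t1


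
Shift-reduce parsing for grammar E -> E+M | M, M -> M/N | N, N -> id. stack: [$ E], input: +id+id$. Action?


shift '+' to continue E -> E+M
Action: shift


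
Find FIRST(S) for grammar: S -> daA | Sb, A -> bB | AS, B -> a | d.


Per alternative of S: FIRST(daA) = {d}; FIRST(Sb) = {d}
FIRST(S) = {d}


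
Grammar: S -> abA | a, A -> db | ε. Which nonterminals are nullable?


A nonterminal is nullable iff some alternative derives ε (directly, or every symbol in it is nullable)
Nullable: {A}


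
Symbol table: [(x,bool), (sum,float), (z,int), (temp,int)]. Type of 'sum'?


Lookup 'sum' → type float


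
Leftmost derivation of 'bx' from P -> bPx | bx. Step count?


Derivation: P => bx
Steps: 1


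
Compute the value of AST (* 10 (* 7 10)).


Evaluate inner: (* 7 10) = 70
Evaluate root: (* 10 70) = 700
Result: 700


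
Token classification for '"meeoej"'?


Pattern: double-quoted sequence
Type: STRING_LITERAL


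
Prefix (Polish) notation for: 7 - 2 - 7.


left-to-right (same/higher precedence on left): tree is (- (- 7 2) 7)
Prefix: - - 7 2 7


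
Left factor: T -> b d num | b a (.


Common prefix: 'b'
Factored: T -> b T', T' -> d num | a (


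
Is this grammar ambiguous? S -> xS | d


right-linear, alternatives start with distinct terminals 'x' vs 'd': unique leftmost derivation
Unambiguous


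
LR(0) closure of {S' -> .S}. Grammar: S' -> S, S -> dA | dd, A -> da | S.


Start: S' -> .S
For each item with dot before a nonterminal B, add B -> .γ for every B-production
Closure: [S' -> .S, S -> .dA, S -> .dd]


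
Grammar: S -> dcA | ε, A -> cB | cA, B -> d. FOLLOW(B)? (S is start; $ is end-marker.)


$ ∈ FOLLOW(S). For each A -> αBβ: add FIRST(β)\{ε} to FOLLOW(B); if β nullable, add FOLLOW(A).
FOLLOW(B) = {$}


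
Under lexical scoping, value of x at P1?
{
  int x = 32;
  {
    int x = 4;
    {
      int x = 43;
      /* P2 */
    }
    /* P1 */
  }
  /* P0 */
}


x declared in the same block as P1
x = 4


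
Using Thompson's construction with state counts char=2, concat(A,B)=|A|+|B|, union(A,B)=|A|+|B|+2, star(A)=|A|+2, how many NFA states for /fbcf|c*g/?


Syntax tree has 6 char leaf(s), 1 union(s), 1 star(s)
chars contribute 6×2 = 12; each union adds +2; each star adds +2
Total: 12 + 2 + 2 = 16 states


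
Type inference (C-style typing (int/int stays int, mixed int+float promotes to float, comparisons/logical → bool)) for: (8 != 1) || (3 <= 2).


Operand types: bool || bool
Rule: logical operators take bool operands and yield bool
Result type: bool


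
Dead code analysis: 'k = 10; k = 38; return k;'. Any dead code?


first assignment to k is overwritten before any read
Dead: 'k = 10'


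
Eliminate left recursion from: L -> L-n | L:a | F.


Left-recursive alternatives: L-n, L:a; non-recursive: F
Introduce L': L -> FL', L' -> -nL' | :aL' | ε


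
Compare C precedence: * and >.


'*' is multiplicative (level 10); '>' is relational (level 7)
Higher level binds tighter
'*' has higher precedence than '>'


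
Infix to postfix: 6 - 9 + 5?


Left to right (same or higher precedence on left)
Postfix: 6 9 - 5 +


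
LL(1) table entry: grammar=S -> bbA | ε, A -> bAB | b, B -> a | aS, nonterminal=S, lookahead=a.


For [S, a]: ε is nullable and 'a' ∈ FOLLOW(S)
Entry: S -> ε


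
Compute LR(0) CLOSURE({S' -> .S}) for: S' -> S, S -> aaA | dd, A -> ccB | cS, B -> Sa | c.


Start: S' -> .S
For each item with dot before a nonterminal B, add B -> .γ for every B-production
Closure: [S' -> .S, S -> .aaA, S -> .dd]


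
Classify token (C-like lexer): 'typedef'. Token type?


Pattern: reserved word
Type: KEYWORD


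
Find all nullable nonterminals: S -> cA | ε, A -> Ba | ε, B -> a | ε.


A nonterminal is nullable iff some alternative derives ε (directly, or every symbol in it is nullable)
Nullable: {A, B, S}


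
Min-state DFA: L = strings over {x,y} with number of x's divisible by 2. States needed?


Track (count of x) mod 2: states 0..1, accept at 0
Minimal DFA: 2 states


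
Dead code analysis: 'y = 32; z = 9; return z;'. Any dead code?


y is assigned but never read
Dead: 'y = 32'


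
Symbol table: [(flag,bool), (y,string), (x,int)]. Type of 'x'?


Lookup 'x' → type int


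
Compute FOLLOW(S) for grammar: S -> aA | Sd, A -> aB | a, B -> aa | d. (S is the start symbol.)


$ ∈ FOLLOW(S). For each A -> αBβ: add FIRST(β)\{ε} to FOLLOW(B); if β nullable, add FOLLOW(A).
FOLLOW(S) = {$, d}


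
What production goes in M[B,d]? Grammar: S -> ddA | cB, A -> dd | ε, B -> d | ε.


For [B, d]: 'd' ∈ FIRST(d)
Entry: B -> d


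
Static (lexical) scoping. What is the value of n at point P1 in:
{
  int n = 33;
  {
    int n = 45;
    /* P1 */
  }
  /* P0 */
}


n declared in the same block as P1
n = 45


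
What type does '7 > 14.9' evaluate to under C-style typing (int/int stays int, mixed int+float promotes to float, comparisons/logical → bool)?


Operand types: int > float
Rule: comparison yields bool
Result type: bool


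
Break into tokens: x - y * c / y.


Scan left to right, longest-match per lexeme
Tokens: ID(x), OP(-), ID(y), OP(*), ID(c), OP(/), ID(y)


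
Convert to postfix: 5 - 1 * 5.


* has higher precedence, evaluate 1*5 first
Postfix: 5 1 5 * -


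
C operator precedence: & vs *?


'*' is multiplicative (level 10); '&' is bitwise AND (level 5)
Higher level binds tighter
'*' has higher precedence than '&'


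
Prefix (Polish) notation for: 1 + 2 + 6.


left-to-right (same/higher precedence on left): tree is (+ (+ 1 2) 6)
Prefix: + + 1 2 6


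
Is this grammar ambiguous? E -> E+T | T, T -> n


precedence layered via separate nonterminal T: deterministic
Unambiguous


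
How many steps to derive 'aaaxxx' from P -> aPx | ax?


Derivation: P => aPx => aaPxx => aaaxxx
Steps: 3


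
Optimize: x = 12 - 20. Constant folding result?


12 - 20 = -8 at compile time
Optimized: x = -8


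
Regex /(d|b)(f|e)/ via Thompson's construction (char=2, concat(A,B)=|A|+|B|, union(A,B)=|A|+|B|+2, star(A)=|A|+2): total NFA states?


Syntax tree has 4 char leaf(s), 2 union(s), 0 star(s)
chars contribute 4×2 = 8; each union adds +2; each star adds +2
Total: 8 + 4 + 0 = 12 states


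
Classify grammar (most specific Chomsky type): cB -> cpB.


LHS has context (more than one symbol) and |LHS| ≤ |RHS|
Classification: Type 1 (Context-Sensitive)


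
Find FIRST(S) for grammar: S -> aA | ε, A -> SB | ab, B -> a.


Per alternative of S: FIRST(aA) = {a}; FIRST(ε) = {ε}
FIRST(S) = {a, ε}


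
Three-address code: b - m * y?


Break into single-operator statements:
t1 = m * y
t2 = b - t1


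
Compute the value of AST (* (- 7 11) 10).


Evaluate inner: (- 7 11) = -4
Evaluate root: (* -4 10) = -40
Result: -40


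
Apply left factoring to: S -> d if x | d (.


Common prefix: 'd'
Factored: S -> d S', S' -> if x | (


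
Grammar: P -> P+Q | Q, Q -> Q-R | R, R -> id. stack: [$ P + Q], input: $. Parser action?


handle 'P+Q' on top; lookahead ∈ FOLLOW(P) = {+, $}
Action: reduce (P -> P+Q)


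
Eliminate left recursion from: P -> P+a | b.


Left-recursive alternatives: P+a; non-recursive: b
Introduce P': P -> bP', P' -> +aP' | ε


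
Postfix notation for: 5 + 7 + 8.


Left to right (same or higher precedence on left)
Postfix: 5 7 + 8 +


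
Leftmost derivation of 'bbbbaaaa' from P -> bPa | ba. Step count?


Derivation: P => bPa => bbPaa => bbbPaaa => bbbbaaaa
Steps: 4


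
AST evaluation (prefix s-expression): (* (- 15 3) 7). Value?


Evaluate inner: (- 15 3) = 12
Evaluate root: (* 12 7) = 84
Result: 84


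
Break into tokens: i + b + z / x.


Scan left to right, longest-match per lexeme
Tokens: ID(i), OP(+), ID(b), OP(+), ID(z), OP(/), ID(x)


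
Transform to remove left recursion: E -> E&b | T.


Left-recursive alternatives: E&b; non-recursive: T
Introduce E': E -> TE', E' -> &bE' | ε


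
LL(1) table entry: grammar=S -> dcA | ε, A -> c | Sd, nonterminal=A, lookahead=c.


For [A, c]: 'c' ∈ FIRST(c)
Entry: A -> c


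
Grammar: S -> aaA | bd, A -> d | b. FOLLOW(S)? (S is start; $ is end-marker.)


$ ∈ FOLLOW(S). For each A -> αBβ: add FIRST(β)\{ε} to FOLLOW(B); if β nullable, add FOLLOW(A).
FOLLOW(S) = {$}


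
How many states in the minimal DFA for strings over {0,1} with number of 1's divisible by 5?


Track (count of 1) mod 5: states 0..4, accept at 0
Minimal DFA: 5 states


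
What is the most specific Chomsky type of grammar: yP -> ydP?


LHS has context (more than one symbol) and |LHS| ≤ |RHS|
Classification: Type 1 (Context-Sensitive)


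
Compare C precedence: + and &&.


'+' is additive (level 9); '&&' is logical AND (level 2)
Higher level binds tighter
'+' has higher precedence than '&&'


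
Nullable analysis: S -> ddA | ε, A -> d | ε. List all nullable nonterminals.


A nonterminal is nullable iff some alternative derives ε (directly, or every symbol in it is nullable)
Nullable: {A, S}


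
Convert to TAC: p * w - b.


Break into single-operator statements:
t1 = p * w
t2 = t1 - b


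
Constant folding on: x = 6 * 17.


6 * 17 = 102 at compile time
Optimized: x = 102


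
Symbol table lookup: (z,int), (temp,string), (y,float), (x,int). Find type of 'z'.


Lookup 'z' → type int


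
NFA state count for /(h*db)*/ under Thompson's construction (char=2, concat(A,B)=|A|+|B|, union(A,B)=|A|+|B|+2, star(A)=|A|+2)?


Syntax tree has 3 char leaf(s), 0 union(s), 2 star(s)
chars contribute 3×2 = 6; each union adds +2; each star adds +2
Total: 6 + 0 + 4 = 10 states


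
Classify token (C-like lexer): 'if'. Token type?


Pattern: reserved word
Type: KEYWORD


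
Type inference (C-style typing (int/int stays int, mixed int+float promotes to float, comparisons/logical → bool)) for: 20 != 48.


Operand types: int != int
Rule: comparison yields bool
Result type: bool


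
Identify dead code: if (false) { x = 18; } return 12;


condition is constant false, so the whole block is unreachable
Dead: 'if (false) { x = 18; }'


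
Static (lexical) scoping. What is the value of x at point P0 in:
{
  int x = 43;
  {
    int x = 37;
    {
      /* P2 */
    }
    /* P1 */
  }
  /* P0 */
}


x declared in the same block as P0
x = 43


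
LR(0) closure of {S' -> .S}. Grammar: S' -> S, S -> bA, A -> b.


Start: S' -> .S
For each item with dot before a nonterminal B, add B -> .γ for every B-production
Closure: [S' -> .S, S -> .bA]


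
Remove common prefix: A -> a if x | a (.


Common prefix: 'a'
Factored: A -> a A', A' -> if x | (


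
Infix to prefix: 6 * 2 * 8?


left-to-right (same/higher precedence on left): tree is (* (* 6 2) 8)
Prefix: * * 6 2 8


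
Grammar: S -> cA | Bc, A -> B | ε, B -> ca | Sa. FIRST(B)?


Per alternative of B: FIRST(ca) = {c}; FIRST(Sa) = {c}
FIRST(B) = {c}


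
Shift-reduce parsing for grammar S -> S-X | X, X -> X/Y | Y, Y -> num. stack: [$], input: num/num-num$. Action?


no handle on stack; shift 'num'
Action: shift


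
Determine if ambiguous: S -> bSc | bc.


balanced b^n…c^n: each string has a unique parse
Unambiguous


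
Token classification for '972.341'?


Pattern: digits with a decimal point
Type: FLOAT_LITERAL


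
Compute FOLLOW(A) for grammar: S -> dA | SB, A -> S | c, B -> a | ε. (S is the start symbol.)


$ ∈ FOLLOW(S). For each A -> αBβ: add FIRST(β)\{ε} to FOLLOW(B); if β nullable, add FOLLOW(A).
FOLLOW(A) = {$, a}


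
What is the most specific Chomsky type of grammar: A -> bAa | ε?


Single nonterminal LHS, but b^n a^n is not regular
Classification: Type 2 (Context-Free)


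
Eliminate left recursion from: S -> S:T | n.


Left-recursive alternatives: S:T; non-recursive: n
Introduce S': S -> nS', S' -> :TS' | ε


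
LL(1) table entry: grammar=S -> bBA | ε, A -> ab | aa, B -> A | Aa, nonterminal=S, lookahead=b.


For [S, b]: 'b' ∈ FIRST(bBA)
Entry: S -> bBA


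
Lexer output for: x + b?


Scan left to right, longest-match per lexeme
Tokens: ID(x), OP(+), ID(b)


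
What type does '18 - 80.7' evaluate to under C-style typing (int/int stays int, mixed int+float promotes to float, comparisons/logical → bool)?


Operand types: int - float
Rule: mixed int/float promotes to float; int/int stays int
Result type: float


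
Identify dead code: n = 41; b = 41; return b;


n is assigned but never read
Dead: 'n = 41'


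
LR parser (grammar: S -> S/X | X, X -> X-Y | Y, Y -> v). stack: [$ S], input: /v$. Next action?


shift '/' to continue S -> S/X
Action: shift


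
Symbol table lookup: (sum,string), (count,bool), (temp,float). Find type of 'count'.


Lookup 'count' → type bool


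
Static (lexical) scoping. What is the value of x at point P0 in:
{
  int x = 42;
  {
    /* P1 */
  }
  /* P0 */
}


x declared in the same block as P0
x = 42


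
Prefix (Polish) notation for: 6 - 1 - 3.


left-to-right (same/higher precedence on left): tree is (- (- 6 1) 3)
Prefix: - - 6 1 3


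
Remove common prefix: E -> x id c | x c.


Common prefix: 'x'
Factored: E -> x E', E' -> id c | c


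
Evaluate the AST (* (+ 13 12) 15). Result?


Evaluate inner: (+ 13 12) = 25
Evaluate root: (* 25 15) = 375
Result: 375


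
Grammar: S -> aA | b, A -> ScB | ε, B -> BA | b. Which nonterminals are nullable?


A nonterminal is nullable iff some alternative derives ε (directly, or every symbol in it is nullable)
Nullable: {A}


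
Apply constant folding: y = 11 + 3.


11 + 3 = 14 at compile time
Optimized: y = 14


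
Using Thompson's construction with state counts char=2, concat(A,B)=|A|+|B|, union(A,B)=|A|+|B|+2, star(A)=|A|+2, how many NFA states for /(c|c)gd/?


Syntax tree has 4 char leaf(s), 1 union(s), 0 star(s)
chars contribute 4×2 = 8; each union adds +2; each star adds +2
Total: 8 + 2 + 0 = 10 states


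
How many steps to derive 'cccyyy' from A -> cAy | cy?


Derivation: A => cAy => ccAyy => cccyyy
Steps: 3


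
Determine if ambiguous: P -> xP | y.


right-linear, alternatives start with distinct terminals 'x' vs 'y': unique leftmost derivation
Unambiguous


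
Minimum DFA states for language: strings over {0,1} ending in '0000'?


Track the longest suffix of input matching a prefix of '0000': 5 classes (prefixes of length 0..4)
Minimal DFA: 5 states


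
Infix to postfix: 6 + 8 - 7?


Left to right (same or higher precedence on left)
Postfix: 6 8 + 7 -


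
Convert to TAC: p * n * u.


Break into single-operator statements:
t1 = p * n
t2 = t1 * u


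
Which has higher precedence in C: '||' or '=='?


'==' is equality (level 6); '||' is logical OR (level 1)
Higher level binds tighter
'==' has higher precedence than '||'


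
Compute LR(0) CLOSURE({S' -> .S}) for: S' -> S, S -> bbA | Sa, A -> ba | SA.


Start: S' -> .S
For each item with dot before a nonterminal B, add B -> .γ for every B-production
Closure: [S' -> .S, S -> .bbA, S -> .Sa]


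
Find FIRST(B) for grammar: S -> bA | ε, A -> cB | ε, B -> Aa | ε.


Per alternative of B: FIRST(Aa) = {a, c}; FIRST(ε) = {ε}
FIRST(B) = {a, c, ε}


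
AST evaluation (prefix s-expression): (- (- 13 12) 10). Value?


Evaluate inner: (- 13 12) = 1
Evaluate root: (- 1 10) = -9
Result: -9


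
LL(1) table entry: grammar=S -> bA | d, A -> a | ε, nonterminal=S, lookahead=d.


For [S, d]: 'd' ∈ FIRST(d)
Entry: S -> d


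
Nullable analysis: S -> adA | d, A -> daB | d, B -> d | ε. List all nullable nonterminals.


A nonterminal is nullable iff some alternative derives ε (directly, or every symbol in it is nullable)
Nullable: {B}


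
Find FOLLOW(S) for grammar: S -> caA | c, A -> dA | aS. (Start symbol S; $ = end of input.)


$ ∈ FOLLOW(S). For each A -> αBβ: add FIRST(β)\{ε} to FOLLOW(B); if β nullable, add FOLLOW(A).
FOLLOW(S) = {$}


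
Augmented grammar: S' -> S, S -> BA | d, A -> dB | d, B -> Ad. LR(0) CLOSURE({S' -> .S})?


Start: S' -> .S
For each item with dot before a nonterminal B, add B -> .γ for every B-production
Closure: [S' -> .S, S -> .BA, S -> .d, B -> .Ad, A -> .dB, A -> .d]


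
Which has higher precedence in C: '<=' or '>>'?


'>>' is shift (level 8); '<=' is relational (level 7)
Higher level binds tighter
'>>' has higher precedence than '<='


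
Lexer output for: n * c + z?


Scan left to right, longest-match per lexeme
Tokens: ID(n), OP(*), ID(c), OP(+), ID(z)


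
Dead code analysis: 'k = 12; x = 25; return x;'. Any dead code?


k is assigned but never read
Dead: 'k = 12'


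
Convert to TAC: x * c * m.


Break into single-operator statements:
t1 = x * c
t2 = t1 * m


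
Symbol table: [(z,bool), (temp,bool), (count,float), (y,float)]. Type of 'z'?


Lookup 'z' → type bool


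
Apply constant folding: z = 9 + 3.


9 + 3 = 12 at compile time
Optimized: z = 12


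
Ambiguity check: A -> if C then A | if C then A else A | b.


dangling else: 'if C then if C then b else b' parses two ways
Ambiguous


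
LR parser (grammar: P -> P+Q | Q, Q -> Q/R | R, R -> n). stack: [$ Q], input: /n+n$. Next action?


shift '/' to continue Q -> Q/R
Action: shift


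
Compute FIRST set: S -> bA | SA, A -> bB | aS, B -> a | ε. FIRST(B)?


Per alternative of B: FIRST(a) = {a}; FIRST(ε) = {ε}
FIRST(B) = {a, ε}


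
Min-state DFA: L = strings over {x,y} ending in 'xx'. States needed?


Track the longest suffix of input matching a prefix of 'xx': 3 classes (prefixes of length 0..2)
Minimal DFA: 3 states


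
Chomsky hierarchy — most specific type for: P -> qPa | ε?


Single nonterminal LHS, but q^n a^n is not regular
Classification: Type 2 (Context-Free)


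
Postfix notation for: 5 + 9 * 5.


* has higher precedence, evaluate 9*5 first
Postfix: 5 9 5 * +


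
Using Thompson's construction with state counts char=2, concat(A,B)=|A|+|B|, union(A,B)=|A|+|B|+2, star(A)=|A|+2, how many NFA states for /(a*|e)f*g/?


Syntax tree has 4 char leaf(s), 1 union(s), 2 star(s)
chars contribute 4×2 = 8; each union adds +2; each star adds +2
Total: 8 + 2 + 4 = 14 states


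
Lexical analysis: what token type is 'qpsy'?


Pattern: letter/underscore followed by alphanumerics, not a keyword
Type: IDENTIFIER


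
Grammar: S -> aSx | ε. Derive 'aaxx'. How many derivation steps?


Derivation: S => aSx => aaSxx => aaxx
Steps: 3


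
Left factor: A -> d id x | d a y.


Common prefix: 'd'
Factored: A -> d A', A' -> id x | a y


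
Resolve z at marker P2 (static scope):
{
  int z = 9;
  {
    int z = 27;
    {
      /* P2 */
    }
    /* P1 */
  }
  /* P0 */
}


P2's block does not declare z; resolves to the enclosing declaration at depth 1
z = 27


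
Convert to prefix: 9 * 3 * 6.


left-to-right (same/higher precedence on left): tree is (* (* 9 3) 6)
Prefix: * * 9 3 6


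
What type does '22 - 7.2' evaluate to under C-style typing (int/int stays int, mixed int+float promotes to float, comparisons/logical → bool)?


Operand types: int - float
Rule: mixed int/float promotes to float; int/int stays int
Result type: float


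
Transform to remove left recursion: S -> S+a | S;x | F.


Left-recursive alternatives: S+a, S;x; non-recursive: F
Introduce S': S -> FS', S' -> +aS' | ;xS' | ε


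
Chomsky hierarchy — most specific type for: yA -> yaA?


LHS has context (more than one symbol) and |LHS| ≤ |RHS|
Classification: Type 1 (Context-Sensitive)


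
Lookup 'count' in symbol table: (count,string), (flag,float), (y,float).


Lookup 'count' → type string


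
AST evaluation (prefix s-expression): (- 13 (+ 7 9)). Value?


Evaluate inner: (+ 7 9) = 16
Evaluate root: (- 13 16) = -3
Result: -3


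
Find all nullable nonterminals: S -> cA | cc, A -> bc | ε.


A nonterminal is nullable iff some alternative derives ε (directly, or every symbol in it is nullable)
Nullable: {A}


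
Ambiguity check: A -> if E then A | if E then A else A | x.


dangling else: 'if E then if E then x else x' parses two ways
Ambiguous


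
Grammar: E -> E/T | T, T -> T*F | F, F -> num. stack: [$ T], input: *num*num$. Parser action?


shift '*' to continue T -> T*F
Action: shift


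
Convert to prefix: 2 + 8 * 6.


'*' binds tighter: tree is (+ 2 (* 8 6))
Prefix: + 2 * 8 6


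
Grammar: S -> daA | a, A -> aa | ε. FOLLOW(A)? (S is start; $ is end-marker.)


$ ∈ FOLLOW(S). For each A -> αBβ: add FIRST(β)\{ε} to FOLLOW(B); if β nullable, add FOLLOW(A).
FOLLOW(A) = {$}


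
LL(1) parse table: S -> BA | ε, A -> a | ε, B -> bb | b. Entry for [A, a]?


For [A, a]: 'a' ∈ FIRST(a)
Entry: A -> a


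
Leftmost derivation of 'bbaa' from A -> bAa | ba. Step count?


Derivation: A => bAa => bbaa
Steps: 2


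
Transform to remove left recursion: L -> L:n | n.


Left-recursive alternatives: L:n; non-recursive: n
Introduce L': L -> nL', L' -> :nL' | ε


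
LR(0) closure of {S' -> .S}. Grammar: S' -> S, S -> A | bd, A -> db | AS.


Start: S' -> .S
For each item with dot before a nonterminal B, add B -> .γ for every B-production
Closure: [S' -> .S, S -> .A, S -> .bd, A -> .db, A -> .AS]


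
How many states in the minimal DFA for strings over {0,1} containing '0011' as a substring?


KMP-style automaton: 4 progress states + 1 absorbing accept = 5
Minimal DFA: 5 states


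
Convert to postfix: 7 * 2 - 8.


Left to right (same or higher precedence on left)
Postfix: 7 2 * 8 -


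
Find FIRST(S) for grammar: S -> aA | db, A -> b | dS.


Per alternative of S: FIRST(aA) = {a}; FIRST(db) = {d}
FIRST(S) = {a, d}


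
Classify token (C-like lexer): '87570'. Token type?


Pattern: digits only
Type: INTEGER_LITERAL


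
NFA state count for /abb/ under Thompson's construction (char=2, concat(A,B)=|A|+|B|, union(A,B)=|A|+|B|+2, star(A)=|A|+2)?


Syntax tree has 3 char leaf(s), 0 union(s), 0 star(s)
chars contribute 3×2 = 6; each union adds +2; each star adds +2
Total: 6 + 0 + 0 = 6 states


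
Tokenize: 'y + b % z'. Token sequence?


Scan left to right, longest-match per lexeme
Tokens: ID(y), OP(+), ID(b), OP(%), ID(z)


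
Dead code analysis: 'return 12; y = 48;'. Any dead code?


statement follows a return and is unreachable
Dead: 'y = 48'


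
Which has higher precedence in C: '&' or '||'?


'&' is bitwise AND (level 5); '||' is logical OR (level 1)
Higher level binds tighter
'&' has higher precedence than '||'


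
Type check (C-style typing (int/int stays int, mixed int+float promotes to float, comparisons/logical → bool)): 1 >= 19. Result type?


Operand types: int >= int
Rule: comparison yields bool
Result type: bool
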